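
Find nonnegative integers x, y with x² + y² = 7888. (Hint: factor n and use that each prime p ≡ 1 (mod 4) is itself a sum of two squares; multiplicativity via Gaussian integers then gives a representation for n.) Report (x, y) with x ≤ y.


Step 1: Factor n = 7888 = 2^4 · 17 · 29.
Step 2: Check the mod-4 condition on each prime factor: 2 = 2 (special); 17 ≡ 1 (mod 4), exponent 1; 29 ≡ 1 (mod 4), exponent 1.
All primes ≡ 3 (mod 4) appear to even exponent (or don't appear), so by the two-squares theorem n IS expressible as a sum of two squares.
Step 3: Build a representation. Group n = k² · m with k = 4 and m = 17 · 29 = 493 (a product of primes ≡ 1 (mod 4)); a representation of m scales to one of n via (k·x)² + (k·y)² = k²(x² + y²). Each prime p ≡ 1 (mod 4) is itself a sum of two squares; find a² by testing p − a² for a perfect square:
  17: 17 − 1² = 16 = 4² ⇒ 17 = 1² + 4².
  29: 29 − 1² = 28, 29 − 2² = 25 = 5² ⇒ 29 = 2² + 5².
  Combine using the Brahmagupta–Fibonacci identity (a² + b²)(c² + d²) = (ac − bd)² + (ad + bc)² = (ac + bd)² + (ad − bc)²:
  17 · 29 = 493: from (1² + 4²)(2² + 5²), take (1·2 − 4·5, 1·5 + 4·2) = (2 − 20, 5 + 8) = (-18, 13); dropping signs (only squares matter) gives (18, 13); check 18² + 13² = 324 + 169 = 493 ✓.
  Scale by k = 4: (4·18, 4·13) = (72, 52).
Step 4: Order so x ≤ y and verify: 52² + 72² = 2704 + 5184 = 7888 = n. ✓

n = 7888 = 52² + 72² (one valid representation with x ≤ y).


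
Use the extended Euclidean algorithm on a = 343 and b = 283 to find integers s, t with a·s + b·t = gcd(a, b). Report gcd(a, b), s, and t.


Euclidean algorithm on (343, 283) — divide until remainder is 0:
  343 = 1 · 283 + 60
  283 = 4 · 60 + 43
  60 = 1 · 43 + 17
  43 = 2 · 17 + 9
  17 = 1 · 9 + 8
  9 = 1 · 8 + 1
  8 = 8 · 1 + 0
gcd(343, 283) = 1.
Track Bezout coefficients alongside the remainders: start with r₀ = 343 = a·1 + b·0 (s = 1, t = 0) and r₁ = 283 = a·0 + b·1 (s = 0, t = 1); each new remainder r_{k+1} = r_{k-1} − q_k·r_k inherits s_{k+1} = s_{k-1} − q_k·s_k, t_{k+1} = t_{k-1} − q_k·t_k, so r_k = a·s_k + b·t_k at every step:
  q = 1: r = 60, s = 1 − 1·0 = 1, t = 0 − 1·1 = -1  (check: 343·1 + 283·(-1) = 60)
  q = 4: r = 43, s = 0 − 4·1 = -4, t = 1 − 4·(-1) = 5  (check: 343·(-4) + 283·5 = 43)
  q = 1: r = 17, s = 1 − 1·(-4) = 5, t = -1 − 1·5 = -6  (check: 343·5 + 283·(-6) = 17)
  q = 2: r = 9, s = -4 − 2·5 = -14, t = 5 − 2·(-6) = 17  (check: 343·(-14) + 283·17 = 9)
  q = 1: r = 8, s = 5 − 1·(-14) = 19, t = -6 − 1·17 = -23  (check: 343·19 + 283·(-23) = 8)
  q = 1: r = 1, s = -14 − 1·19 = -33, t = 17 − 1·(-23) = 40  (check: 343·(-33) + 283·40 = 1)
The row with r = 1 (the gcd) gives the Bezout coefficients s = -33, t = 40.
Result: 343 · (-33) + 283 · (40) = 1.

gcd(343, 283) = 1; s = -33, t = 40 (check: 343·(-33) + 283·40 = 1).


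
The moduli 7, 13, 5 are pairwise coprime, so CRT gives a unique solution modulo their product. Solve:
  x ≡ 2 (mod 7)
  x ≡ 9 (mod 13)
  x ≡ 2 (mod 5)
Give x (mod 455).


Moduli 7, 13, 5 are pairwise coprime; by CRT there is a unique solution modulo M = 7 · 13 · 5 = 455.
Solve pairwise, accumulating the modulus:
  Start with x ≡ 2 (mod 7).
  Combine with x ≡ 9 (mod 13): since gcd(7, 13) = 1, we get a unique residue mod 91.
    Write x = 2 + 7·t and substitute into x ≡ 9 (mod 13): 7·t ≡ 9 − 2 = 7 (mod 13).
    The inverse of 7 mod 13 is 2 (since 7·2 = 14 = 1·13 + 1), so t ≡ 2·7 = 14 ≡ 1 (mod 13).
    Then x = 2 + 7·1 = 9, valid modulo lcm(7, 13) = 91: x ≡ 9 (mod 91).
  Combine with x ≡ 2 (mod 5): since gcd(91, 5) = 1, we get a unique residue mod 455.
    Write x = 9 + 91·t and substitute into x ≡ 2 (mod 5): 91·t ≡ 2 − 9 = -7 (mod 5).
    Reduce coefficients mod 5: 1·t ≡ 3 (mod 5).
    So t ≡ 3 (mod 5).
    Then x = 9 + 91·3 = 282, valid modulo lcm(91, 5) = 455: x ≡ 282 (mod 455).
Verify: 282 mod 7 = 2 ✓, 282 mod 13 = 9 ✓, 282 mod 5 = 2 ✓.

x ≡ 282 (mod 455).


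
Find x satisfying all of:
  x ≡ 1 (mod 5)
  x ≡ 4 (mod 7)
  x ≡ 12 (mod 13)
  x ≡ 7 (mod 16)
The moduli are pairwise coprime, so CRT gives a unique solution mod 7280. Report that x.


Product of moduli M = 5 · 7 · 13 · 16 = 7280.
Merge one congruence at a time:
  Start: x ≡ 1 (mod 5).
  Combine with x ≡ 4 (mod 7); new modulus lcm = 35.
    Write x = 1 + 5·t and substitute into x ≡ 4 (mod 7): 5·t ≡ 4 − 1 = 3 (mod 7).
    The inverse of 5 mod 7 is 3 (since 5·3 = 15 = 2·7 + 1), so t ≡ 3·3 = 9 ≡ 2 (mod 7).
    Then x = 1 + 5·2 = 11, valid modulo lcm(5, 7) = 35: x ≡ 11 (mod 35).
  Combine with x ≡ 12 (mod 13); new modulus lcm = 455.
    Write x = 11 + 35·t and substitute into x ≡ 12 (mod 13): 35·t ≡ 12 − 11 = 1 (mod 13).
    Reduce coefficients mod 13: 9·t ≡ 1 (mod 13).
    The inverse of 9 mod 13 is 3 (since 9·3 = 27 = 2·13 + 1), so t ≡ 3·1 = 3 ≡ 3 (mod 13).
    Then x = 11 + 35·3 = 116, valid modulo lcm(35, 13) = 455: x ≡ 116 (mod 455).
  Combine with x ≡ 7 (mod 16); new modulus lcm = 7280.
    Write x = 116 + 455·t and substitute into x ≡ 7 (mod 16): 455·t ≡ 7 − 116 = -109 (mod 16).
    Reduce coefficients mod 16: 7·t ≡ 3 (mod 16).
    The inverse of 7 mod 16 is 7 (since 7·7 = 49 = 3·16 + 1), so t ≡ 7·3 = 21 ≡ 5 (mod 16).
    Then x = 116 + 455·5 = 2391, valid modulo lcm(455, 16) = 7280: x ≡ 2391 (mod 7280).
Verify against each original: 2391 mod 5 = 1, 2391 mod 7 = 4, 2391 mod 13 = 12, 2391 mod 16 = 7.

x ≡ 2391 (mod 7280).


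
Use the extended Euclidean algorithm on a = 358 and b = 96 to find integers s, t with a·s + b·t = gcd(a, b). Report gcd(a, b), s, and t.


Euclidean algorithm on (358, 96) — divide until remainder is 0:
  358 = 3 · 96 + 70
  96 = 1 · 70 + 26
  70 = 2 · 26 + 18
  26 = 1 · 18 + 8
  18 = 2 · 8 + 2
  8 = 4 · 2 + 0
gcd(358, 96) = 2.
Track Bezout coefficients alongside the remainders: start with r₀ = 358 = a·1 + b·0 (s = 1, t = 0) and r₁ = 96 = a·0 + b·1 (s = 0, t = 1); each new remainder r_{k+1} = r_{k-1} − q_k·r_k inherits s_{k+1} = s_{k-1} − q_k·s_k, t_{k+1} = t_{k-1} − q_k·t_k, so r_k = a·s_k + b·t_k at every step:
  q = 3: r = 70, s = 1 − 3·0 = 1, t = 0 − 3·1 = -3  (check: 358·1 + 96·(-3) = 70)
  q = 1: r = 26, s = 0 − 1·1 = -1, t = 1 − 1·(-3) = 4  (check: 358·(-1) + 96·4 = 26)
  q = 2: r = 18, s = 1 − 2·(-1) = 3, t = -3 − 2·4 = -11  (check: 358·3 + 96·(-11) = 18)
  q = 1: r = 8, s = -1 − 1·3 = -4, t = 4 − 1·(-11) = 15  (check: 358·(-4) + 96·15 = 8)
  q = 2: r = 2, s = 3 − 2·(-4) = 11, t = -11 − 2·15 = -41  (check: 358·11 + 96·(-41) = 2)
The row with r = 2 (the gcd) gives the Bezout coefficients s = 11, t = -41.
Result: 358 · (11) + 96 · (-41) = 2.

gcd(358, 96) = 2; s = 11, t = -41 (check: 358·11 + 96·(-41) = 2).


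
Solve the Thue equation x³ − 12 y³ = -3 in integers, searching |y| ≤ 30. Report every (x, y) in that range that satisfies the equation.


The equation is x³ - 12y³ = -3. For fixed y, x³ = 12·y³ − 3, so a solution requires the RHS to be a perfect cube.
Strategy: iterate y from -30 to 30, compute RHS = 12·y³ − 3, and check whether it is a (positive or negative) perfect cube.
Check small values of y:
  y = 0: RHS = -3 is not a perfect cube.
  y = 1: RHS = 9 is not a perfect cube.
  y = -1: RHS = -15 is not a perfect cube.
  y = 2: RHS = 93 is not a perfect cube.
  y = -2: RHS = -99 is not a perfect cube.
  y = 3: RHS = 321 is not a perfect cube.
  y = -3: RHS = -327 is not a perfect cube.
Continuing the search up to |y| = 30 finds no solutions either.
No (x, y) in the scanned range satisfies the equation.

No integer solutions with |y| ≤ 30.


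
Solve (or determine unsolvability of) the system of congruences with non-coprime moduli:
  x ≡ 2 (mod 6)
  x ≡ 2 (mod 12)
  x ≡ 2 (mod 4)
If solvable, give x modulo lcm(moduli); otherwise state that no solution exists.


Moduli 6, 12, 4 are not pairwise coprime, so CRT works modulo lcm(m_i) when all pairwise compatibility conditions hold.
Pairwise compatibility: gcd(m_i, m_j) must divide a_i - a_j for every pair.
Merge one congruence at a time:
  Start: x ≡ 2 (mod 6).
  Combine with x ≡ 2 (mod 12): gcd(6, 12) = 6; 2 - 2 = 0, which IS divisible by 6, so compatible.
    Write x = 2 + 6·t and substitute into x ≡ 2 (mod 12): 6·t ≡ 2 − 2 = 0 (mod 12).
    Divide the congruence (and modulus) by g = 6: 1·t ≡ 0 (mod 2).
    So t ≡ 0 (mod 2).
    Then x = 2 + 6·0 = 2, valid modulo lcm(6, 12) = 12: x ≡ 2 (mod 12).
  Combine with x ≡ 2 (mod 4): gcd(12, 4) = 4; 2 - 2 = 0, which IS divisible by 4, so compatible.
    Write x = 2 + 12·t and substitute into x ≡ 2 (mod 4): 12·t ≡ 2 − 2 = 0 (mod 4).
    Divide the congruence (and modulus) by g = 4: 3·t ≡ 0 (mod 1).
    Modulo 1 every t works; take t = 0.
    Then x = 2 + 12·0 = 2, valid modulo lcm(12, 4) = 12: x ≡ 2 (mod 12).
Verify: 2 mod 6 = 2, 2 mod 12 = 2, 2 mod 4 = 2.

x ≡ 2 (mod 12).


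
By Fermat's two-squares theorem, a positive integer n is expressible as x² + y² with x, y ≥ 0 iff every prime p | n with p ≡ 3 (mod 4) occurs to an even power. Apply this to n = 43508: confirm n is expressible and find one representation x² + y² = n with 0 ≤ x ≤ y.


Step 1: Factor n = 43508 = 2^2 · 73 · 149.
Step 2: Check the mod-4 condition on each prime factor: 2 = 2 (special); 73 ≡ 1 (mod 4), exponent 1; 149 ≡ 1 (mod 4), exponent 1.
All primes ≡ 3 (mod 4) appear to even exponent (or don't appear), so by the two-squares theorem n IS expressible as a sum of two squares.
Step 3: Build a representation. Group n = k² · m with k = 2 and m = 73 · 149 = 10877 (a product of primes ≡ 1 (mod 4)); a representation of m scales to one of n via (k·x)² + (k·y)² = k²(x² + y²). Each prime p ≡ 1 (mod 4) is itself a sum of two squares; find a² by testing p − a² for a perfect square:
  73: 73 − 1² = 72, 73 − 2² = 69, 73 − 3² = 64 = 8² ⇒ 73 = 3² + 8².
  149: 149 − 1² = 148, 149 − 2² = 145, 149 − 3² = 140, 149 − 4² = 133, 149 − 5² = 124, 149 − 6² = 113, 149 − 7² = 100 = 10² ⇒ 149 = 7² + 10².
  Combine using the Brahmagupta–Fibonacci identity (a² + b²)(c² + d²) = (ac − bd)² + (ad + bc)² = (ac + bd)² + (ad − bc)²:
  73 · 149 = 10877: from (3² + 8²)(7² + 10²), take (3·7 − 8·10, 3·10 + 8·7) = (21 − 80, 30 + 56) = (-59, 86); dropping signs (only squares matter) gives (59, 86); check 59² + 86² = 3481 + 7396 = 10877 ✓.
  Scale by k = 2: (2·59, 2·86) = (118, 172).
Step 4: Order so x ≤ y and verify: 118² + 172² = 13924 + 29584 = 43508 = n. ✓

n = 43508 = 118² + 172² (one valid representation with x ≤ y).


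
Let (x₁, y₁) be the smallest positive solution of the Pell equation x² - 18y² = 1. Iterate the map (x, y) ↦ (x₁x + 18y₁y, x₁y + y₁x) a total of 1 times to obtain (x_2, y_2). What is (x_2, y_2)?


Step 1: Find the fundamental solution (x₁, y₁) of x² - 18y² = 1.
  Expand √18 as a continued fraction. a₀ = ⌊√18⌋ = 4; iterate m_{k+1} = d_k·a_k − m_k, d_{k+1} = (18 − m_{k+1}²)/d_k, a_{k+1} = ⌊(a₀ + m_{k+1})/d_{k+1}⌋ (starting m₀ = 0, d₀ = 1), with convergents p_k = a_k·p_{k-1} + p_{k-2}, q_k = a_k·q_{k-1} + q_{k-2} (p₋₁ = 1, q₋₁ = 0):
  k = 0: a₀ = 4; p₀/q₀ = 4/1; p₀² − 18·q₀² = 16 − 18 = -2.
  k = 1: m = 4, d = 2, a = ⌊(4 + 4)/2⌋ = 4; p/q = (4·4 + 1)/(4·1 + 0) = 17/4; p² − 18·q² = 289 − 288 = 1.
  The first convergent with p² − 18·q² = 1 gives the fundamental solution (x₁, y₁) = (17, 4).
Step 2: Apply the recurrence (x_{n+1}, y_{n+1}) = (x₁x_n + 18y₁y_n, x₁y_n + y₁x_n) repeatedly.
  From (x_1, y_1) = (17, 4): x_2 = 17·17 + 18·4·4 = 577; y_2 = 17·4 + 4·17 = 136.
Step 3: Verify x_2² - 18·y_2² = 332929 - 332928 = 1 (should be 1). ✓

(x_1, y_1) = (17, 4); (x_2, y_2) = (577, 136).


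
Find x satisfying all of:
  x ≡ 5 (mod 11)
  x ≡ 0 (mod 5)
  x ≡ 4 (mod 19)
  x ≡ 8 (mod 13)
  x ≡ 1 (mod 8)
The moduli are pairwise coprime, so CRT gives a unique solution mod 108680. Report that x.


Product of moduli M = 11 · 5 · 19 · 13 · 8 = 108680.
Merge one congruence at a time:
  Start: x ≡ 5 (mod 11).
  Combine with x ≡ 0 (mod 5); new modulus lcm = 55.
    Write x = 5 + 11·t and substitute into x ≡ 0 (mod 5): 11·t ≡ 0 − 5 = -5 (mod 5).
    Reduce coefficients mod 5: 1·t ≡ 0 (mod 5).
    So t ≡ 0 (mod 5).
    Then x = 5 + 11·0 = 5, valid modulo lcm(11, 5) = 55: x ≡ 5 (mod 55).
  Combine with x ≡ 4 (mod 19); new modulus lcm = 1045.
    Write x = 5 + 55·t and substitute into x ≡ 4 (mod 19): 55·t ≡ 4 − 5 = -1 (mod 19).
    Reduce coefficients mod 19: 17·t ≡ 18 (mod 19).
    The inverse of 17 mod 19 is 9 (since 17·9 = 153 = 8·19 + 1), so t ≡ 9·18 = 162 ≡ 10 (mod 19).
    Then x = 5 + 55·10 = 555, valid modulo lcm(55, 19) = 1045: x ≡ 555 (mod 1045).
  Combine with x ≡ 8 (mod 13); new modulus lcm = 13585.
    Write x = 555 + 1045·t and substitute into x ≡ 8 (mod 13): 1045·t ≡ 8 − 555 = -547 (mod 13).
    Reduce coefficients mod 13: 5·t ≡ 12 (mod 13).
    The inverse of 5 mod 13 is 8 (since 5·8 = 40 = 3·13 + 1), so t ≡ 8·12 = 96 ≡ 5 (mod 13).
    Then x = 555 + 1045·5 = 5780, valid modulo lcm(1045, 13) = 13585: x ≡ 5780 (mod 13585).
  Combine with x ≡ 1 (mod 8); new modulus lcm = 108680.
    Write x = 5780 + 13585·t and substitute into x ≡ 1 (mod 8): 13585·t ≡ 1 − 5780 = -5779 (mod 8).
    Reduce coefficients mod 8: 1·t ≡ 5 (mod 8).
    So t ≡ 5 (mod 8).
    Then x = 5780 + 13585·5 = 73705, valid modulo lcm(13585, 8) = 108680: x ≡ 73705 (mod 108680).
Verify against each original: 73705 mod 11 = 5, 73705 mod 5 = 0, 73705 mod 19 = 4, 73705 mod 13 = 8, 73705 mod 8 = 1.

x ≡ 73705 (mod 108680).


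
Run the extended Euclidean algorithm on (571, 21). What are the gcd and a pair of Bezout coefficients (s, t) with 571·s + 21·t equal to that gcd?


Euclidean algorithm on (571, 21) — divide until remainder is 0:
  571 = 27 · 21 + 4
  21 = 5 · 4 + 1
  4 = 4 · 1 + 0
gcd(571, 21) = 1.
Track Bezout coefficients alongside the remainders: start with r₀ = 571 = a·1 + b·0 (s = 1, t = 0) and r₁ = 21 = a·0 + b·1 (s = 0, t = 1); each new remainder r_{k+1} = r_{k-1} − q_k·r_k inherits s_{k+1} = s_{k-1} − q_k·s_k, t_{k+1} = t_{k-1} − q_k·t_k, so r_k = a·s_k + b·t_k at every step:
  q = 27: r = 4, s = 1 − 27·0 = 1, t = 0 − 27·1 = -27  (check: 571·1 + 21·(-27) = 4)
  q = 5: r = 1, s = 0 − 5·1 = -5, t = 1 − 5·(-27) = 136  (check: 571·(-5) + 21·136 = 1)
The row with r = 1 (the gcd) gives the Bezout coefficients s = -5, t = 136.
Result: 571 · (-5) + 21 · (136) = 1.

gcd(571, 21) = 1; s = -5, t = 136 (check: 571·(-5) + 21·136 = 1).


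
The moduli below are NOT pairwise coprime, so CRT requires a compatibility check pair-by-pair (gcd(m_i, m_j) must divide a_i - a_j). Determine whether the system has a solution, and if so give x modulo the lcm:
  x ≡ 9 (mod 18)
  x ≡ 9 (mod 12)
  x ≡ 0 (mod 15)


Moduli 18, 12, 15 are not pairwise coprime, so CRT works modulo lcm(m_i) when all pairwise compatibility conditions hold.
Pairwise compatibility: gcd(m_i, m_j) must divide a_i - a_j for every pair.
Merge one congruence at a time:
  Start: x ≡ 9 (mod 18).
  Combine with x ≡ 9 (mod 12): gcd(18, 12) = 6; 9 - 9 = 0, which IS divisible by 6, so compatible.
    Write x = 9 + 18·t and substitute into x ≡ 9 (mod 12): 18·t ≡ 9 − 9 = 0 (mod 12).
    Divide the congruence (and modulus) by g = 6: 3·t ≡ 0 (mod 2).
    Reduce coefficients mod 2: 1·t ≡ 0 (mod 2).
    So t ≡ 0 (mod 2).
    Then x = 9 + 18·0 = 9, valid modulo lcm(18, 12) = 36: x ≡ 9 (mod 36).
  Combine with x ≡ 0 (mod 15): gcd(36, 15) = 3; 0 - 9 = -9, which IS divisible by 3, so compatible.
    Write x = 9 + 36·t and substitute into x ≡ 0 (mod 15): 36·t ≡ 0 − 9 = -9 (mod 15).
    Divide the congruence (and modulus) by g = 3: 12·t ≡ -3 (mod 5).
    Reduce coefficients mod 5: 2·t ≡ 2 (mod 5).
    The inverse of 2 mod 5 is 3 (since 2·3 = 6 = 1·5 + 1), so t ≡ 3·2 = 6 ≡ 1 (mod 5).
    Then x = 9 + 36·1 = 45, valid modulo lcm(36, 15) = 180: x ≡ 45 (mod 180).
Verify: 45 mod 18 = 9, 45 mod 12 = 9, 45 mod 15 = 0.

x ≡ 45 (mod 180).


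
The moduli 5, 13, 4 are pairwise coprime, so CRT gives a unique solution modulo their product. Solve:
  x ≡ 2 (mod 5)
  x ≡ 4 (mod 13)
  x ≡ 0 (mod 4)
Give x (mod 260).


Moduli 5, 13, 4 are pairwise coprime; by CRT there is a unique solution modulo M = 5 · 13 · 4 = 260.
Solve pairwise, accumulating the modulus:
  Start with x ≡ 2 (mod 5).
  Combine with x ≡ 4 (mod 13): since gcd(5, 13) = 1, we get a unique residue mod 65.
    Write x = 2 + 5·t and substitute into x ≡ 4 (mod 13): 5·t ≡ 4 − 2 = 2 (mod 13).
    The inverse of 5 mod 13 is 8 (since 5·8 = 40 = 3·13 + 1), so t ≡ 8·2 = 16 ≡ 3 (mod 13).
    Then x = 2 + 5·3 = 17, valid modulo lcm(5, 13) = 65: x ≡ 17 (mod 65).
  Combine with x ≡ 0 (mod 4): since gcd(65, 4) = 1, we get a unique residue mod 260.
    Write x = 17 + 65·t and substitute into x ≡ 0 (mod 4): 65·t ≡ 0 − 17 = -17 (mod 4).
    Reduce coefficients mod 4: 1·t ≡ 3 (mod 4).
    So t ≡ 3 (mod 4).
    Then x = 17 + 65·3 = 212, valid modulo lcm(65, 4) = 260: x ≡ 212 (mod 260).
Verify: 212 mod 5 = 2 ✓, 212 mod 13 = 4 ✓, 212 mod 4 = 0 ✓.

x ≡ 212 (mod 260).


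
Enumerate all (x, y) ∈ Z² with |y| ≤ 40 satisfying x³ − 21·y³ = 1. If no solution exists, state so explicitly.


The equation is x³ - 21y³ = 1. For fixed y, x³ = 21·y³ + 1, so a solution requires the RHS to be a perfect cube.
Strategy: iterate y from -40 to 40, compute RHS = 21·y³ + 1, and check whether it is a (positive or negative) perfect cube.
Check small values of y:
  y = 0: RHS = 1 = (1)³ ⇒ x = 1 works.
  y = 1: RHS = 22 is not a perfect cube.
  y = -1: RHS = -20 is not a perfect cube.
  y = 2: RHS = 169 is not a perfect cube.
  y = -2: RHS = -167 is not a perfect cube.
  y = 3: RHS = 568 is not a perfect cube.
  y = -3: RHS = -566 is not a perfect cube.
Continuing the search up to |y| = 40 finds no further solutions beyond those listed.
Collected solutions: (1, 0).

Solutions (with |y| ≤ 40): (1, 0).


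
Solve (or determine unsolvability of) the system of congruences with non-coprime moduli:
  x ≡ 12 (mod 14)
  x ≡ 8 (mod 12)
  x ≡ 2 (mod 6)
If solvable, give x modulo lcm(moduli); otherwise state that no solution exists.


Moduli 14, 12, 6 are not pairwise coprime, so CRT works modulo lcm(m_i) when all pairwise compatibility conditions hold.
Pairwise compatibility: gcd(m_i, m_j) must divide a_i - a_j for every pair.
Merge one congruence at a time:
  Start: x ≡ 12 (mod 14).
  Combine with x ≡ 8 (mod 12): gcd(14, 12) = 2; 8 - 12 = -4, which IS divisible by 2, so compatible.
    Write x = 12 + 14·t and substitute into x ≡ 8 (mod 12): 14·t ≡ 8 − 12 = -4 (mod 12).
    Divide the congruence (and modulus) by g = 2: 7·t ≡ -2 (mod 6).
    Reduce coefficients mod 6: 1·t ≡ 4 (mod 6).
    So t ≡ 4 (mod 6).
    Then x = 12 + 14·4 = 68, valid modulo lcm(14, 12) = 84: x ≡ 68 (mod 84).
  Combine with x ≡ 2 (mod 6): gcd(84, 6) = 6; 2 - 68 = -66, which IS divisible by 6, so compatible.
    Write x = 68 + 84·t and substitute into x ≡ 2 (mod 6): 84·t ≡ 2 − 68 = -66 (mod 6).
    Divide the congruence (and modulus) by g = 6: 14·t ≡ -11 (mod 1).
    Modulo 1 every t works; take t = 0.
    Then x = 68 + 84·0 = 68, valid modulo lcm(84, 6) = 84: x ≡ 68 (mod 84).
Verify: 68 mod 14 = 12, 68 mod 12 = 8, 68 mod 6 = 2.

x ≡ 68 (mod 84).


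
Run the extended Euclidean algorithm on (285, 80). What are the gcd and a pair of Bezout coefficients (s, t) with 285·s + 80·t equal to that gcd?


Euclidean algorithm on (285, 80) — divide until remainder is 0:
  285 = 3 · 80 + 45
  80 = 1 · 45 + 35
  45 = 1 · 35 + 10
  35 = 3 · 10 + 5
  10 = 2 · 5 + 0
gcd(285, 80) = 5.
Track Bezout coefficients alongside the remainders: start with r₀ = 285 = a·1 + b·0 (s = 1, t = 0) and r₁ = 80 = a·0 + b·1 (s = 0, t = 1); each new remainder r_{k+1} = r_{k-1} − q_k·r_k inherits s_{k+1} = s_{k-1} − q_k·s_k, t_{k+1} = t_{k-1} − q_k·t_k, so r_k = a·s_k + b·t_k at every step:
  q = 3: r = 45, s = 1 − 3·0 = 1, t = 0 − 3·1 = -3  (check: 285·1 + 80·(-3) = 45)
  q = 1: r = 35, s = 0 − 1·1 = -1, t = 1 − 1·(-3) = 4  (check: 285·(-1) + 80·4 = 35)
  q = 1: r = 10, s = 1 − 1·(-1) = 2, t = -3 − 1·4 = -7  (check: 285·2 + 80·(-7) = 10)
  q = 3: r = 5, s = -1 − 3·2 = -7, t = 4 − 3·(-7) = 25  (check: 285·(-7) + 80·25 = 5)
The row with r = 5 (the gcd) gives the Bezout coefficients s = -7, t = 25.
Result: 285 · (-7) + 80 · (25) = 5.

gcd(285, 80) = 5; s = -7, t = 25 (check: 285·(-7) + 80·25 = 5).


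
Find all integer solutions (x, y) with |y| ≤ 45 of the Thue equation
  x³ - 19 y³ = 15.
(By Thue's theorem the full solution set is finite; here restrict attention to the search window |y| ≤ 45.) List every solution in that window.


The equation is x³ - 19y³ = 15. For fixed y, x³ = 19·y³ + 15, so a solution requires the RHS to be a perfect cube.
Strategy: iterate y from -45 to 45, compute RHS = 19·y³ + 15, and check whether it is a (positive or negative) perfect cube.
Check small values of y:
  y = 0: RHS = 15 is not a perfect cube.
  y = 1: RHS = 34 is not a perfect cube.
  y = -1: RHS = -4 is not a perfect cube.
  y = 2: RHS = 167 is not a perfect cube.
  y = -2: RHS = -137 is not a perfect cube.
  y = 3: RHS = 528 is not a perfect cube.
  y = -3: RHS = -498 is not a perfect cube.
Continuing the search up to |y| = 45 finds no solutions either.
No (x, y) in the scanned range satisfies the equation.

No integer solutions with |y| ≤ 45.


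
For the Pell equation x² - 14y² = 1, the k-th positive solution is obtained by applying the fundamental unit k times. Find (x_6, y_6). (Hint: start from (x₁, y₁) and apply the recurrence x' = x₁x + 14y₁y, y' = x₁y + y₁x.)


Step 1: Find the fundamental solution (x₁, y₁) of x² - 14y² = 1.
  Expand √14 as a continued fraction. a₀ = ⌊√14⌋ = 3; iterate m_{k+1} = d_k·a_k − m_k, d_{k+1} = (14 − m_{k+1}²)/d_k, a_{k+1} = ⌊(a₀ + m_{k+1})/d_{k+1}⌋ (starting m₀ = 0, d₀ = 1), with convergents p_k = a_k·p_{k-1} + p_{k-2}, q_k = a_k·q_{k-1} + q_{k-2} (p₋₁ = 1, q₋₁ = 0):
  k = 0: a₀ = 3; p₀/q₀ = 3/1; p₀² − 14·q₀² = 9 − 14 = -5.
  k = 1: m = 3, d = 5, a = ⌊(3 + 3)/5⌋ = 1; p/q = (1·3 + 1)/(1·1 + 0) = 4/1; p² − 14·q² = 16 − 14 = 2.
  k = 2: m = 2, d = 2, a = ⌊(3 + 2)/2⌋ = 2; p/q = (2·4 + 3)/(2·1 + 1) = 11/3; p² − 14·q² = 121 − 126 = -5.
  k = 3: m = 2, d = 5, a = ⌊(3 + 2)/5⌋ = 1; p/q = (1·11 + 4)/(1·3 + 1) = 15/4; p² − 14·q² = 225 − 224 = 1.
  The first convergent with p² − 14·q² = 1 gives the fundamental solution (x₁, y₁) = (15, 4).
Step 2: Apply the recurrence (x_{n+1}, y_{n+1}) = (x₁x_n + 14y₁y_n, x₁y_n + y₁x_n) repeatedly.
  From (x_1, y_1) = (15, 4): x_2 = 15·15 + 14·4·4 = 449; y_2 = 15·4 + 4·15 = 120.
  From (x_2, y_2) = (449, 120): x_3 = 15·449 + 14·4·120 = 13455; y_3 = 15·120 + 4·449 = 3596.
  From (x_3, y_3) = (13455, 3596): x_4 = 15·13455 + 14·4·3596 = 403201; y_4 = 15·3596 + 4·13455 = 107760.
  From (x_4, y_4) = (403201, 107760): x_5 = 15·403201 + 14·4·107760 = 12082575; y_5 = 15·107760 + 4·403201 = 3229204.
  From (x_5, y_5) = (12082575, 3229204): x_6 = 15·12082575 + 14·4·3229204 = 362074049; y_6 = 15·3229204 + 4·12082575 = 96768360.
Step 3: Verify x_6² - 14·y_6² = 131097616959254401 - 131097616959254400 = 1 (should be 1). ✓

(x_1, y_1) = (15, 4); (x_6, y_6) = (362074049, 96768360).


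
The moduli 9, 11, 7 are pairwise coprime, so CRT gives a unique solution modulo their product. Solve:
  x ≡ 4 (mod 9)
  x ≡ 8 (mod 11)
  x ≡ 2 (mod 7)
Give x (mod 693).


Moduli 9, 11, 7 are pairwise coprime; by CRT there is a unique solution modulo M = 9 · 11 · 7 = 693.
Solve pairwise, accumulating the modulus:
  Start with x ≡ 4 (mod 9).
  Combine with x ≡ 8 (mod 11): since gcd(9, 11) = 1, we get a unique residue mod 99.
    Write x = 4 + 9·t and substitute into x ≡ 8 (mod 11): 9·t ≡ 8 − 4 = 4 (mod 11).
    The inverse of 9 mod 11 is 5 (since 9·5 = 45 = 4·11 + 1), so t ≡ 5·4 = 20 ≡ 9 (mod 11).
    Then x = 4 + 9·9 = 85, valid modulo lcm(9, 11) = 99: x ≡ 85 (mod 99).
  Combine with x ≡ 2 (mod 7): since gcd(99, 7) = 1, we get a unique residue mod 693.
    Write x = 85 + 99·t and substitute into x ≡ 2 (mod 7): 99·t ≡ 2 − 85 = -83 (mod 7).
    Reduce coefficients mod 7: 1·t ≡ 1 (mod 7).
    So t ≡ 1 (mod 7).
    Then x = 85 + 99·1 = 184, valid modulo lcm(99, 7) = 693: x ≡ 184 (mod 693).
Verify: 184 mod 9 = 4 ✓, 184 mod 11 = 8 ✓, 184 mod 7 = 2 ✓.

x ≡ 184 (mod 693).


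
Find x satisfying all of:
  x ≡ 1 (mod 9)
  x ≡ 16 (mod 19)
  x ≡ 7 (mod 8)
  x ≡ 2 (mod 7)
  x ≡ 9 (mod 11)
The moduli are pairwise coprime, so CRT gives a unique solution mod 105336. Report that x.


Product of moduli M = 9 · 19 · 8 · 7 · 11 = 105336.
Merge one congruence at a time:
  Start: x ≡ 1 (mod 9).
  Combine with x ≡ 16 (mod 19); new modulus lcm = 171.
    Write x = 1 + 9·t and substitute into x ≡ 16 (mod 19): 9·t ≡ 16 − 1 = 15 (mod 19).
    The inverse of 9 mod 19 is 17 (since 9·17 = 153 = 8·19 + 1), so t ≡ 17·15 = 255 ≡ 8 (mod 19).
    Then x = 1 + 9·8 = 73, valid modulo lcm(9, 19) = 171: x ≡ 73 (mod 171).
  Combine with x ≡ 7 (mod 8); new modulus lcm = 1368.
    Write x = 73 + 171·t and substitute into x ≡ 7 (mod 8): 171·t ≡ 7 − 73 = -66 (mod 8).
    Reduce coefficients mod 8: 3·t ≡ 6 (mod 8).
    The inverse of 3 mod 8 is 3 (since 3·3 = 9 = 1·8 + 1), so t ≡ 3·6 = 18 ≡ 2 (mod 8).
    Then x = 73 + 171·2 = 415, valid modulo lcm(171, 8) = 1368: x ≡ 415 (mod 1368).
  Combine with x ≡ 2 (mod 7); new modulus lcm = 9576.
    Write x = 415 + 1368·t and substitute into x ≡ 2 (mod 7): 1368·t ≡ 2 − 415 = -413 (mod 7).
    Reduce coefficients mod 7: 3·t ≡ 0 (mod 7).
    The inverse of 3 mod 7 is 5 (since 3·5 = 15 = 2·7 + 1), so t ≡ 5·0 = 0 ≡ 0 (mod 7).
    Then x = 415 + 1368·0 = 415, valid modulo lcm(1368, 7) = 9576: x ≡ 415 (mod 9576).
  Combine with x ≡ 9 (mod 11); new modulus lcm = 105336.
    Write x = 415 + 9576·t and substitute into x ≡ 9 (mod 11): 9576·t ≡ 9 − 415 = -406 (mod 11).
    Reduce coefficients mod 11: 6·t ≡ 1 (mod 11).
    The inverse of 6 mod 11 is 2 (since 6·2 = 12 = 1·11 + 1), so t ≡ 2·1 = 2 ≡ 2 (mod 11).
    Then x = 415 + 9576·2 = 19567, valid modulo lcm(9576, 11) = 105336: x ≡ 19567 (mod 105336).
Verify against each original: 19567 mod 9 = 1, 19567 mod 19 = 16, 19567 mod 8 = 7, 19567 mod 7 = 2, 19567 mod 11 = 9.

x ≡ 19567 (mod 105336).


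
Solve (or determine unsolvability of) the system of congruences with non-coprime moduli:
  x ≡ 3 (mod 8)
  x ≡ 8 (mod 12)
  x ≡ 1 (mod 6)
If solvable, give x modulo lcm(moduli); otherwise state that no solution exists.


Moduli 8, 12, 6 are not pairwise coprime, so CRT works modulo lcm(m_i) when all pairwise compatibility conditions hold.
Pairwise compatibility: gcd(m_i, m_j) must divide a_i - a_j for every pair.
Merge one congruence at a time:
  Start: x ≡ 3 (mod 8).
  Combine with x ≡ 8 (mod 12): gcd(8, 12) = 4, and 8 - 3 = 5 is NOT divisible by 4.
    ⇒ system is inconsistent (no integer solution).

No solution (the system is inconsistent).


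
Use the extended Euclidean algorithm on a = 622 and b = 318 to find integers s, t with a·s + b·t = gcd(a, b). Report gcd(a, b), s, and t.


Euclidean algorithm on (622, 318) — divide until remainder is 0:
  622 = 1 · 318 + 304
  318 = 1 · 304 + 14
  304 = 21 · 14 + 10
  14 = 1 · 10 + 4
  10 = 2 · 4 + 2
  4 = 2 · 2 + 0
gcd(622, 318) = 2.
Track Bezout coefficients alongside the remainders: start with r₀ = 622 = a·1 + b·0 (s = 1, t = 0) and r₁ = 318 = a·0 + b·1 (s = 0, t = 1); each new remainder r_{k+1} = r_{k-1} − q_k·r_k inherits s_{k+1} = s_{k-1} − q_k·s_k, t_{k+1} = t_{k-1} − q_k·t_k, so r_k = a·s_k + b·t_k at every step:
  q = 1: r = 304, s = 1 − 1·0 = 1, t = 0 − 1·1 = -1  (check: 622·1 + 318·(-1) = 304)
  q = 1: r = 14, s = 0 − 1·1 = -1, t = 1 − 1·(-1) = 2  (check: 622·(-1) + 318·2 = 14)
  q = 21: r = 10, s = 1 − 21·(-1) = 22, t = -1 − 21·2 = -43  (check: 622·22 + 318·(-43) = 10)
  q = 1: r = 4, s = -1 − 1·22 = -23, t = 2 − 1·(-43) = 45  (check: 622·(-23) + 318·45 = 4)
  q = 2: r = 2, s = 22 − 2·(-23) = 68, t = -43 − 2·45 = -133  (check: 622·68 + 318·(-133) = 2)
The row with r = 2 (the gcd) gives the Bezout coefficients s = 68, t = -133.
Result: 622 · (68) + 318 · (-133) = 2.

gcd(622, 318) = 2; s = 68, t = -133 (check: 622·68 + 318·(-133) = 2).


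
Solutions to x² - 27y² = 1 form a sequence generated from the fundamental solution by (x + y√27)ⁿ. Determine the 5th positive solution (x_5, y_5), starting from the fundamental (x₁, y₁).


Step 1: Find the fundamental solution (x₁, y₁) of x² - 27y² = 1.
  Expand √27 as a continued fraction. a₀ = ⌊√27⌋ = 5; iterate m_{k+1} = d_k·a_k − m_k, d_{k+1} = (27 − m_{k+1}²)/d_k, a_{k+1} = ⌊(a₀ + m_{k+1})/d_{k+1}⌋ (starting m₀ = 0, d₀ = 1), with convergents p_k = a_k·p_{k-1} + p_{k-2}, q_k = a_k·q_{k-1} + q_{k-2} (p₋₁ = 1, q₋₁ = 0):
  k = 0: a₀ = 5; p₀/q₀ = 5/1; p₀² − 27·q₀² = 25 − 27 = -2.
  k = 1: m = 5, d = 2, a = ⌊(5 + 5)/2⌋ = 5; p/q = (5·5 + 1)/(5·1 + 0) = 26/5; p² − 27·q² = 676 − 675 = 1.
  The first convergent with p² − 27·q² = 1 gives the fundamental solution (x₁, y₁) = (26, 5).
Step 2: Apply the recurrence (x_{n+1}, y_{n+1}) = (x₁x_n + 27y₁y_n, x₁y_n + y₁x_n) repeatedly.
  From (x_1, y_1) = (26, 5): x_2 = 26·26 + 27·5·5 = 1351; y_2 = 26·5 + 5·26 = 260.
  From (x_2, y_2) = (1351, 260): x_3 = 26·1351 + 27·5·260 = 70226; y_3 = 26·260 + 5·1351 = 13515.
  From (x_3, y_3) = (70226, 13515): x_4 = 26·70226 + 27·5·13515 = 3650401; y_4 = 26·13515 + 5·70226 = 702520.
  From (x_4, y_4) = (3650401, 702520): x_5 = 26·3650401 + 27·5·702520 = 189750626; y_5 = 26·702520 + 5·3650401 = 36517525.
Step 3: Verify x_5² - 27·y_5² = 36005300067391876 - 36005300067391875 = 1 (should be 1). ✓

(x_1, y_1) = (26, 5); (x_5, y_5) = (189750626, 36517525).


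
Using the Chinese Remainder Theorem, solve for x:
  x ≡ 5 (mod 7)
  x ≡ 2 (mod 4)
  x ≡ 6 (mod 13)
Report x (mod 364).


Moduli 7, 4, 13 are pairwise coprime; by CRT there is a unique solution modulo M = 7 · 4 · 13 = 364.
Solve pairwise, accumulating the modulus:
  Start with x ≡ 5 (mod 7).
  Combine with x ≡ 2 (mod 4): since gcd(7, 4) = 1, we get a unique residue mod 28.
    Write x = 5 + 7·t and substitute into x ≡ 2 (mod 4): 7·t ≡ 2 − 5 = -3 (mod 4).
    Reduce coefficients mod 4: 3·t ≡ 1 (mod 4).
    The inverse of 3 mod 4 is 3 (since 3·3 = 9 = 2·4 + 1), so t ≡ 3·1 = 3 ≡ 3 (mod 4).
    Then x = 5 + 7·3 = 26, valid modulo lcm(7, 4) = 28: x ≡ 26 (mod 28).
  Combine with x ≡ 6 (mod 13): since gcd(28, 13) = 1, we get a unique residue mod 364.
    Write x = 26 + 28·t and substitute into x ≡ 6 (mod 13): 28·t ≡ 6 − 26 = -20 (mod 13).
    Reduce coefficients mod 13: 2·t ≡ 6 (mod 13).
    The inverse of 2 mod 13 is 7 (since 2·7 = 14 = 1·13 + 1), so t ≡ 7·6 = 42 ≡ 3 (mod 13).
    Then x = 26 + 28·3 = 110, valid modulo lcm(28, 13) = 364: x ≡ 110 (mod 364).
Verify: 110 mod 7 = 5 ✓, 110 mod 4 = 2 ✓, 110 mod 13 = 6 ✓.

x ≡ 110 (mod 364).


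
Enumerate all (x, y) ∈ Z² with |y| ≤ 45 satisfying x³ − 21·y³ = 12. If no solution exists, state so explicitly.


The equation is x³ - 21y³ = 12. For fixed y, x³ = 21·y³ + 12, so a solution requires the RHS to be a perfect cube.
Strategy: iterate y from -45 to 45, compute RHS = 21·y³ + 12, and check whether it is a (positive or negative) perfect cube.
Check small values of y:
  y = 0: RHS = 12 is not a perfect cube.
  y = 1: RHS = 33 is not a perfect cube.
  y = -1: RHS = -9 is not a perfect cube.
  y = 2: RHS = 180 is not a perfect cube.
  y = -2: RHS = -156 is not a perfect cube.
  y = 3: RHS = 579 is not a perfect cube.
  y = -3: RHS = -555 is not a perfect cube.
Continuing the search up to |y| = 45 finds no solutions either.
No (x, y) in the scanned range satisfies the equation.

No integer solutions with |y| ≤ 45.


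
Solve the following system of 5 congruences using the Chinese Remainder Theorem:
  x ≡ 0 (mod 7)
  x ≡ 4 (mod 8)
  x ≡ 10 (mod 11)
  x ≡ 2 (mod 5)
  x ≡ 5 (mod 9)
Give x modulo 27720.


Product of moduli M = 7 · 8 · 11 · 5 · 9 = 27720.
Merge one congruence at a time:
  Start: x ≡ 0 (mod 7).
  Combine with x ≡ 4 (mod 8); new modulus lcm = 56.
    Write x = 0 + 7·t and substitute into x ≡ 4 (mod 8): 7·t ≡ 4 − 0 = 4 (mod 8).
    The inverse of 7 mod 8 is 7 (since 7·7 = 49 = 6·8 + 1), so t ≡ 7·4 = 28 ≡ 4 (mod 8).
    Then x = 0 + 7·4 = 28, valid modulo lcm(7, 8) = 56: x ≡ 28 (mod 56).
  Combine with x ≡ 10 (mod 11); new modulus lcm = 616.
    Write x = 28 + 56·t and substitute into x ≡ 10 (mod 11): 56·t ≡ 10 − 28 = -18 (mod 11).
    Reduce coefficients mod 11: 1·t ≡ 4 (mod 11).
    So t ≡ 4 (mod 11).
    Then x = 28 + 56·4 = 252, valid modulo lcm(56, 11) = 616: x ≡ 252 (mod 616).
  Combine with x ≡ 2 (mod 5); new modulus lcm = 3080.
    Write x = 252 + 616·t and substitute into x ≡ 2 (mod 5): 616·t ≡ 2 − 252 = -250 (mod 5).
    Reduce coefficients mod 5: 1·t ≡ 0 (mod 5).
    So t ≡ 0 (mod 5).
    Then x = 252 + 616·0 = 252, valid modulo lcm(616, 5) = 3080: x ≡ 252 (mod 3080).
  Combine with x ≡ 5 (mod 9); new modulus lcm = 27720.
    Write x = 252 + 3080·t and substitute into x ≡ 5 (mod 9): 3080·t ≡ 5 − 252 = -247 (mod 9).
    Reduce coefficients mod 9: 2·t ≡ 5 (mod 9).
    The inverse of 2 mod 9 is 5 (since 2·5 = 10 = 1·9 + 1), so t ≡ 5·5 = 25 ≡ 7 (mod 9).
    Then x = 252 + 3080·7 = 21812, valid modulo lcm(3080, 9) = 27720: x ≡ 21812 (mod 27720).
Verify against each original: 21812 mod 7 = 0, 21812 mod 8 = 4, 21812 mod 11 = 10, 21812 mod 5 = 2, 21812 mod 9 = 5.

x ≡ 21812 (mod 27720).


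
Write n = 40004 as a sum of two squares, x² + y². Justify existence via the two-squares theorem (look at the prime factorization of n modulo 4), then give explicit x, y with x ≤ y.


Step 1: Factor n = 40004 = 2^2 · 73 · 137.
Step 2: Check the mod-4 condition on each prime factor: 2 = 2 (special); 73 ≡ 1 (mod 4), exponent 1; 137 ≡ 1 (mod 4), exponent 1.
All primes ≡ 3 (mod 4) appear to even exponent (or don't appear), so by the two-squares theorem n IS expressible as a sum of two squares.
Step 3: Build a representation. Group n = k² · m with k = 2 and m = 73 · 137 = 10001 (a product of primes ≡ 1 (mod 4)); a representation of m scales to one of n via (k·x)² + (k·y)² = k²(x² + y²). Each prime p ≡ 1 (mod 4) is itself a sum of two squares; find a² by testing p − a² for a perfect square:
  73: 73 − 1² = 72, 73 − 2² = 69, 73 − 3² = 64 = 8² ⇒ 73 = 3² + 8².
  137: 137 − 1² = 136, 137 − 2² = 133, 137 − 3² = 128, 137 − 4² = 121 = 11² ⇒ 137 = 4² + 11².
  Combine using the Brahmagupta–Fibonacci identity (a² + b²)(c² + d²) = (ac − bd)² + (ad + bc)² = (ac + bd)² + (ad − bc)²:
  73 · 137 = 10001: from (3² + 8²)(4² + 11²), take (3·4 − 8·11, 3·11 + 8·4) = (12 − 88, 33 + 32) = (-76, 65); dropping signs (only squares matter) gives (76, 65); check 76² + 65² = 5776 + 4225 = 10001 ✓.
  Scale by k = 2: (2·76, 2·65) = (152, 130).
Step 4: Order so x ≤ y and verify: 130² + 152² = 16900 + 23104 = 40004 = n. ✓

n = 40004 = 130² + 152² (one valid representation with x ≤ y).


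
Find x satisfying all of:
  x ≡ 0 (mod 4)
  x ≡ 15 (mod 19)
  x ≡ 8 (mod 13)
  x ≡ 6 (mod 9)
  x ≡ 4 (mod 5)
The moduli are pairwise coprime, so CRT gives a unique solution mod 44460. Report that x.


Product of moduli M = 4 · 19 · 13 · 9 · 5 = 44460.
Merge one congruence at a time:
  Start: x ≡ 0 (mod 4).
  Combine with x ≡ 15 (mod 19); new modulus lcm = 76.
    Write x = 0 + 4·t and substitute into x ≡ 15 (mod 19): 4·t ≡ 15 − 0 = 15 (mod 19).
    The inverse of 4 mod 19 is 5 (since 4·5 = 20 = 1·19 + 1), so t ≡ 5·15 = 75 ≡ 18 (mod 19).
    Then x = 0 + 4·18 = 72, valid modulo lcm(4, 19) = 76: x ≡ 72 (mod 76).
  Combine with x ≡ 8 (mod 13); new modulus lcm = 988.
    Write x = 72 + 76·t and substitute into x ≡ 8 (mod 13): 76·t ≡ 8 − 72 = -64 (mod 13).
    Reduce coefficients mod 13: 11·t ≡ 1 (mod 13).
    The inverse of 11 mod 13 is 6 (since 11·6 = 66 = 5·13 + 1), so t ≡ 6·1 = 6 ≡ 6 (mod 13).
    Then x = 72 + 76·6 = 528, valid modulo lcm(76, 13) = 988: x ≡ 528 (mod 988).
  Combine with x ≡ 6 (mod 9); new modulus lcm = 8892.
    Write x = 528 + 988·t and substitute into x ≡ 6 (mod 9): 988·t ≡ 6 − 528 = -522 (mod 9).
    Reduce coefficients mod 9: 7·t ≡ 0 (mod 9).
    The inverse of 7 mod 9 is 4 (since 7·4 = 28 = 3·9 + 1), so t ≡ 4·0 = 0 ≡ 0 (mod 9).
    Then x = 528 + 988·0 = 528, valid modulo lcm(988, 9) = 8892: x ≡ 528 (mod 8892).
  Combine with x ≡ 4 (mod 5); new modulus lcm = 44460.
    Write x = 528 + 8892·t and substitute into x ≡ 4 (mod 5): 8892·t ≡ 4 − 528 = -524 (mod 5).
    Reduce coefficients mod 5: 2·t ≡ 1 (mod 5).
    The inverse of 2 mod 5 is 3 (since 2·3 = 6 = 1·5 + 1), so t ≡ 3·1 = 3 ≡ 3 (mod 5).
    Then x = 528 + 8892·3 = 27204, valid modulo lcm(8892, 5) = 44460: x ≡ 27204 (mod 44460).
Verify against each original: 27204 mod 4 = 0, 27204 mod 19 = 15, 27204 mod 13 = 8, 27204 mod 9 = 6, 27204 mod 5 = 4.

x ≡ 27204 (mod 44460).


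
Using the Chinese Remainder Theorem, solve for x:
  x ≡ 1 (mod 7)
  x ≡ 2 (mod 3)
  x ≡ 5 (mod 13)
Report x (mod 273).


Moduli 7, 3, 13 are pairwise coprime; by CRT there is a unique solution modulo M = 7 · 3 · 13 = 273.
Solve pairwise, accumulating the modulus:
  Start with x ≡ 1 (mod 7).
  Combine with x ≡ 2 (mod 3): since gcd(7, 3) = 1, we get a unique residue mod 21.
    Write x = 1 + 7·t and substitute into x ≡ 2 (mod 3): 7·t ≡ 2 − 1 = 1 (mod 3).
    Reduce coefficients mod 3: 1·t ≡ 1 (mod 3).
    So t ≡ 1 (mod 3).
    Then x = 1 + 7·1 = 8, valid modulo lcm(7, 3) = 21: x ≡ 8 (mod 21).
  Combine with x ≡ 5 (mod 13): since gcd(21, 13) = 1, we get a unique residue mod 273.
    Write x = 8 + 21·t and substitute into x ≡ 5 (mod 13): 21·t ≡ 5 − 8 = -3 (mod 13).
    Reduce coefficients mod 13: 8·t ≡ 10 (mod 13).
    The inverse of 8 mod 13 is 5 (since 8·5 = 40 = 3·13 + 1), so t ≡ 5·10 = 50 ≡ 11 (mod 13).
    Then x = 8 + 21·11 = 239, valid modulo lcm(21, 13) = 273: x ≡ 239 (mod 273).
Verify: 239 mod 7 = 1 ✓, 239 mod 3 = 2 ✓, 239 mod 13 = 5 ✓.

x ≡ 239 (mod 273).


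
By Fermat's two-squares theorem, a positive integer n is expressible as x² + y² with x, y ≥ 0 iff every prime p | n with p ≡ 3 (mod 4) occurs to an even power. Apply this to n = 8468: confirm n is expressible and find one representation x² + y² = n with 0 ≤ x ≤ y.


Step 1: Factor n = 8468 = 2^2 · 29 · 73.
Step 2: Check the mod-4 condition on each prime factor: 2 = 2 (special); 29 ≡ 1 (mod 4), exponent 1; 73 ≡ 1 (mod 4), exponent 1.
All primes ≡ 3 (mod 4) appear to even exponent (or don't appear), so by the two-squares theorem n IS expressible as a sum of two squares.
Step 3: Build a representation. Group n = k² · m with k = 2 and m = 29 · 73 = 2117 (a product of primes ≡ 1 (mod 4)); a representation of m scales to one of n via (k·x)² + (k·y)² = k²(x² + y²). Each prime p ≡ 1 (mod 4) is itself a sum of two squares; find a² by testing p − a² for a perfect square:
  29: 29 − 1² = 28, 29 − 2² = 25 = 5² ⇒ 29 = 2² + 5².
  73: 73 − 1² = 72, 73 − 2² = 69, 73 − 3² = 64 = 8² ⇒ 73 = 3² + 8².
  Combine using the Brahmagupta–Fibonacci identity (a² + b²)(c² + d²) = (ac − bd)² + (ad + bc)² = (ac + bd)² + (ad − bc)²:
  29 · 73 = 2117: from (2² + 5²)(3² + 8²), take (2·3 − 5·8, 2·8 + 5·3) = (6 − 40, 16 + 15) = (-34, 31); dropping signs (only squares matter) gives (34, 31); check 34² + 31² = 1156 + 961 = 2117 ✓.
  Scale by k = 2: (2·34, 2·31) = (68, 62).
Step 4: Order so x ≤ y and verify: 62² + 68² = 3844 + 4624 = 8468 = n. ✓

n = 8468 = 62² + 68² (one valid representation with x ≤ y).
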